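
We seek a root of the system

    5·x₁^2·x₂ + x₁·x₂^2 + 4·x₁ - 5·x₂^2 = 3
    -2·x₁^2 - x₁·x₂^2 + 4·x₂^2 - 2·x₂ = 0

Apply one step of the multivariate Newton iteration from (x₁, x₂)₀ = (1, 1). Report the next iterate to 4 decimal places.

(0.8889, 1.1111)

At (1, 1): F = (2.0000, -1.0000).
Jacobian J = [[10·x₁·x₂ + x₂^2 + 4, 5·x₁^2 + 2·x₁·x₂ - 10·x₂], [-4·x₁ - x₂^2, -2·x₁·x₂ + 8·x₂ - 2]].
At the point, J = [[15.0000, -3.0000], [-5.0000, 4.0000]] (det J = 45.0000).
Solving J·Δ = −F gives Δ = (-0.1111, 0.1111).
Then the next iterate is (x₁, x₂)₁ = (0.8889, 1.1111).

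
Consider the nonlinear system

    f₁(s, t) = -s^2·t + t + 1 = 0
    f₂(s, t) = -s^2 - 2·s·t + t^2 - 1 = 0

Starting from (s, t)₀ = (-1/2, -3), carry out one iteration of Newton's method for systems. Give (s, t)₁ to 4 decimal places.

(-0.7756, -2.4359)

At (-1/2, -3): F = (-1.2500, 4.7500).
Jacobian J = [[-2·s·t, -s^2 + 1], [-2·s - 2·t, -2·s + 2·t]].
At the point, J = [[-3.0000, 0.7500], [7.0000, -5.0000]] (det J = 9.7500).
Solving J·Δ = −F gives Δ = (-0.2756, 0.5641).
Then the next iterate is (s, t)₁ = (-0.7756, -2.4359).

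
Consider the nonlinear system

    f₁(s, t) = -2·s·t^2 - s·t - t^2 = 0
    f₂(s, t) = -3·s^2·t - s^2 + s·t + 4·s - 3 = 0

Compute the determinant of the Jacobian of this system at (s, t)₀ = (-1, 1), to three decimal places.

J = [[-2·t^2 - t, -4·s·t - s - 2·t], [-6·s·t - 2·s + t + 4, -3·s^2 + s]].
At the point, J = [[-3.000, 3.000], [13.000, -4.000]].
det J = -27.000.

-27.000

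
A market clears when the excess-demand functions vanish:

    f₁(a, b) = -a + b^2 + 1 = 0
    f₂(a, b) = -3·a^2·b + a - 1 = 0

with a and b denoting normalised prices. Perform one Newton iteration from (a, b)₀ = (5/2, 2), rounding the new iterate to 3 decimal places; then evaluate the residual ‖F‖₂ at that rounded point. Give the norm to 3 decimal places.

10.587

At (5/2, 2): F = (2.500, -36.000).
Jacobian J = [[-1, 2·b], [-6·a·b + 1, -3·a^2]].
At the point, J = [[-1.000, 4.000], [-29.000, -18.750]] (det J = 134.750).
Solving J·Δ = −F gives Δ = (-0.721, -0.805).
Then the next iterate is (a, b)₁ = (1.779, 1.195).
Re-evaluating at (1.779, 1.195): F = (0.64903, -10.56695), so ‖F‖₂ = 10.587.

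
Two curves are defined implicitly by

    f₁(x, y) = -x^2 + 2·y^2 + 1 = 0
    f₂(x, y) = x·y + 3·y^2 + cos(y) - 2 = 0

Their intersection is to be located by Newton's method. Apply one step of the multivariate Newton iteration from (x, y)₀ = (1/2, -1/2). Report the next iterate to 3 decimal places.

At (1/2, -1/2): F = (1.250, -0.62242).
Jacobian J = [[-2·x, 4·y], [y, x + 6·y - sin(y)]].
At the point, J = [[-1.000, -2.000], [-0.500, -2.02057]] (det J = 1.02057).
Solving J·Δ = −F gives Δ = (3.695, -1.222).
Then the next iterate is (x, y)₁ = (4.195, -1.722).

(4.195, -1.722)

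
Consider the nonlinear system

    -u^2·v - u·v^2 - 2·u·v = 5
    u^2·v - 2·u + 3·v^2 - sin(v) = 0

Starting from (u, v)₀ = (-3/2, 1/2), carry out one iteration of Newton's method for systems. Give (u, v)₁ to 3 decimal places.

(1.675, 2.036)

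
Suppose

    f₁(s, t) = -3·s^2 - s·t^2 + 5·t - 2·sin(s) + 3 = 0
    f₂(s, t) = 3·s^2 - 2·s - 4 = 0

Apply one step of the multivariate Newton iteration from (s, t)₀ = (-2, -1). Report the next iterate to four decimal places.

At (-2, -1): F = (-10.181405, 12.0000).
Jacobian J = [[-6·s - t^2 - 2·cos(s), -2·s·t + 5], [6·s - 2, 0]].
At the point, J = [[11.832294, 1.0000], [-14.0000, 0.0000]] (det J = 14.0000).
Solving J·Δ = −F gives Δ = (0.8571, 0.0394).
Then the next iterate is (s, t)₁ = (-1.1429, -0.9606).

(-1.1429, -0.9606)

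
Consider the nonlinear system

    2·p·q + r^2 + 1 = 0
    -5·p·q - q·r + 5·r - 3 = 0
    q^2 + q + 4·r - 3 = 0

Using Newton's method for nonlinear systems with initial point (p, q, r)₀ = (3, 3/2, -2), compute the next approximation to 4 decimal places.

At (3, 3/2, -2): F = (14.0000, -32.5000, -7.2500).
Jacobian J = [[2·q, 2·p, 2·r], [-5·q, -5·p - r, -q + 5], [0, 2·q + 1, 4]].
At the point, J = [[3.0000, 6.0000, -4.0000], [-7.5000, -13.0000, 3.5000], [0.0000, 4.0000, 4.0000]] (det J = 102.0000).
Solving J·Δ = −F gives Δ = (-5.8897, 1.0919, 0.7206).
Then the next iterate is (p, q, r)₁ = (-2.8897, 2.5919, -1.2794).

(-2.8897, 2.5919, -1.2794)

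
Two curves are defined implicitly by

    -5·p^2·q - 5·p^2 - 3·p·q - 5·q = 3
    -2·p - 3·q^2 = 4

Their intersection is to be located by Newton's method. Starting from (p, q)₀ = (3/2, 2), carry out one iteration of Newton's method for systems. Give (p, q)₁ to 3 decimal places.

(1.018, 0.497)

At (3/2, 2): F = (-55.750, -19.000).
Jacobian J = [[-10·p·q - 10·p - 3·q, -5·p^2 - 3·p - 5], [-2, -6·q]].
At the point, J = [[-51.000, -20.750], [-2.000, -12.000]] (det J = 570.500).
Solving J·Δ = −F gives Δ = (-0.482, -1.503).
Then the next iterate is (p, q)₁ = (1.018, 0.497).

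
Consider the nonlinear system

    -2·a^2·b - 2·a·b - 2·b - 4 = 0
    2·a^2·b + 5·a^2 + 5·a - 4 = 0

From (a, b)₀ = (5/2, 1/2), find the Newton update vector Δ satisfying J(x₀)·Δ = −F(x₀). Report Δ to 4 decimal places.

At (5/2, 1/2): F = (-13.7500, 46.0000).
Jacobian J = [[-4·a·b - 2·b, -2·a^2 - 2·a - 2], [4·a·b + 10·a + 5, 2·a^2]].
At the point, J = [[-6.0000, -19.5000], [35.0000, 12.5000]] (det J = 607.5000).
Solving J·Δ = −F gives Δ = (-1.1936, -0.3379).

(-1.1936, -0.3379)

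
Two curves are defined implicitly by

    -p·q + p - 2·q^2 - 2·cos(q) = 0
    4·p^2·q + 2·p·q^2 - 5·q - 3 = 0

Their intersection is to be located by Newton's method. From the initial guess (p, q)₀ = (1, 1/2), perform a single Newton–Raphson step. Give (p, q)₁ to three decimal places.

At (1, 1/2): F = (-1.75517, -3.000).
Jacobian J = [[-q + 1, -p - 4·q + 2·sin(q)], [8·p·q + 2·q^2, 4·p^2 + 4·p·q - 5]].
At the point, J = [[0.500, -2.04115], [4.500, 1.000]] (det J = 9.68517).
Solving J·Δ = −F gives Δ = (0.813, -0.661).
Then the next iterate is (p, q)₁ = (1.813, -0.161).

(1.813, -0.161)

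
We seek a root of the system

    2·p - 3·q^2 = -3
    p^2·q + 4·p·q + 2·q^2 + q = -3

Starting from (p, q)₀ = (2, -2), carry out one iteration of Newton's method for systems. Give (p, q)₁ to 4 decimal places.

(1.2327, -1.4554)

At (2, -2): F = (-5.0000, -15.0000).
Jacobian J = [[2, -6·q], [2·p·q + 4·q, p^2 + 4·p + 4·q + 1]].
At the point, J = [[2.0000, 12.0000], [-16.0000, 5.0000]] (det J = 202.0000).
Solving J·Δ = −F gives Δ = (-0.7673, 0.5446).
Then the next iterate is (p, q)₁ = (1.2327, -1.4554).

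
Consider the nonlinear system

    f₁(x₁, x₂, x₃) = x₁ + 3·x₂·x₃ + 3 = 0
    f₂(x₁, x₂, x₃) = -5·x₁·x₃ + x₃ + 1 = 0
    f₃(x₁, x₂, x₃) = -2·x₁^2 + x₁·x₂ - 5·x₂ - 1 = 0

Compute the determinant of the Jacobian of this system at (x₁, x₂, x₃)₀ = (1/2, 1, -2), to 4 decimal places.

-150.7500

J = [[1, 3·x₃, 3·x₂], [-5·x₃, 0, -5·x₁ + 1], [-4·x₁ + x₂, x₁ - 5, 0]].
At the point, J = [[1.0000, -6.0000, 3.0000], [10.0000, 0.0000, -1.5000], [-1.0000, -4.5000, 0.0000]].
det J = -150.7500.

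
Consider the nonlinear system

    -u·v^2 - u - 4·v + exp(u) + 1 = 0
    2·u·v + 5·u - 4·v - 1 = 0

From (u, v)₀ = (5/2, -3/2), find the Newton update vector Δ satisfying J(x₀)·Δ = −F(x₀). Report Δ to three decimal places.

At (5/2, -3/2): F = (11.05749, 10.000).
Jacobian J = [[-v^2 + exp(u) - 1, -2·u·v - 4], [2·v + 5, 2·u - 4]].
At the point, J = [[8.93249, 3.500], [2.000, 1.000]] (det J = 1.93249).
Solving J·Δ = −F gives Δ = (12.389, -34.779).

(12.389, -34.779)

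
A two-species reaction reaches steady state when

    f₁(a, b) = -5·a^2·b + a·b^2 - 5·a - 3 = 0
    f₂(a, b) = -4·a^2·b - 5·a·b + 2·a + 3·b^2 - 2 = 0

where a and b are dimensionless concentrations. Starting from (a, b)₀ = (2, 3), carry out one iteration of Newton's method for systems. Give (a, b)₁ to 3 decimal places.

At (2, 3): F = (-55.000, -49.000).
Jacobian J = [[-10·a·b + b^2 - 5, -5·a^2 + 2·a·b], [-8·a·b - 5·b + 2, -4·a^2 - 5·a + 6·b]].
At the point, J = [[-56.000, -8.000], [-61.000, -8.000]] (det J = -40.000).
Solving J·Δ = −F gives Δ = (1.200, -15.275).
Then the next iterate is (a, b)₁ = (3.200, -12.275).

(3.200, -12.275)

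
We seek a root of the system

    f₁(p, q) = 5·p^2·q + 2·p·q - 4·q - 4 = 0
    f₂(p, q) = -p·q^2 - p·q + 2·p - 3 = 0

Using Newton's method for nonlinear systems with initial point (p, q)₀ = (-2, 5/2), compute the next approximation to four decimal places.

At (-2, 5/2): F = (26.0000, 10.5000).
Jacobian J = [[10·p·q + 2·q, 5·p^2 + 2·p - 4], [-q^2 - q + 2, -2·p·q - p]].
At the point, J = [[-45.0000, 12.0000], [-6.7500, 12.0000]] (det J = -459.0000).
Solving J·Δ = −F gives Δ = (0.4052, -0.6471).
Then the next iterate is (p, q)₁ = (-1.5948, 1.8529).

(-1.5948, 1.8529)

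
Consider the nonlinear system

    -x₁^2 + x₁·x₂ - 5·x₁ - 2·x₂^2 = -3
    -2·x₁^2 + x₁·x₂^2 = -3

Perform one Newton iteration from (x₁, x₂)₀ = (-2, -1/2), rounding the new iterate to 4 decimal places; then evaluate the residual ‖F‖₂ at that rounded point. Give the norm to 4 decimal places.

2751.8028

At (-2, -1/2): F = (9.5000, -5.5000).
Jacobian J = [[-2·x₁ + x₂ - 5, x₁ - 4·x₂], [-4·x₁ + x₂^2, 2·x₁·x₂]].
At the point, J = [[-1.5000, 0.0000], [8.2500, 2.0000]] (det J = -3.0000).
Solving J·Δ = −F gives Δ = (6.3333, -23.3750).
Then the next iterate is (x₁, x₂)₁ = (4.3333, -23.8750).
Re-evaluating at (4.3333, -23.8750): F = (-1280.932776, 2435.493730), so ‖F‖₂ = 2751.8028.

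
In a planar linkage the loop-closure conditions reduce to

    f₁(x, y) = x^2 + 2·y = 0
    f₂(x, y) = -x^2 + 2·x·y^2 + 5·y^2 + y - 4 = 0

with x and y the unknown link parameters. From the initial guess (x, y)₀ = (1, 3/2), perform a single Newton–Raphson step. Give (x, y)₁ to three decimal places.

(-0.628, 1.128)

At (1, 3/2): F = (4.000, 12.250).
Jacobian J = [[2·x, 2], [-2·x + 2·y^2, 4·x·y + 10·y + 1]].
At the point, J = [[2.000, 2.000], [2.500, 22.000]] (det J = 39.000).
Solving J·Δ = −F gives Δ = (-1.628, -0.372).
Then the next iterate is (x, y)₁ = (-0.628, 1.128).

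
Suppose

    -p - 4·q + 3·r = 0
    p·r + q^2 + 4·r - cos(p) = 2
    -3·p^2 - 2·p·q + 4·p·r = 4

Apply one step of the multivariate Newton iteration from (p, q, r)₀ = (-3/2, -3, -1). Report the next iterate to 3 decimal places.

(-2.873, -4.021, -6.319)

At (-3/2, -3, -1): F = (10.500, 4.42926, -13.750).
Jacobian J = [[-1, -4, 3], [r + sin(p), 2·q, p + 4], [-6·p - 2·q + 4·r, -2·p, 4·p]].
At the point, J = [[-1.000, -4.000, 3.000], [-1.99749, -6.000, 2.500], [11.000, 3.000, -6.000]] (det J = 89.46242).
Solving J·Δ = −F gives Δ = (-1.373, -1.021, -5.319).
Then the next iterate is (p, q, r)₁ = (-2.873, -4.021, -6.319).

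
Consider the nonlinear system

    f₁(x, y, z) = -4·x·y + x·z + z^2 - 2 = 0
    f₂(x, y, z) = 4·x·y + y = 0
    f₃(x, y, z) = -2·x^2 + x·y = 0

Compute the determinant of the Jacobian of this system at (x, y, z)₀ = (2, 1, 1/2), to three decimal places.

213.000

J = [[-4·y + z, -4·x, x + 2·z], [4·y, 4·x + 1, 0], [-4·x + y, x, 0]].
At the point, J = [[-3.500, -8.000, 3.000], [4.000, 9.000, 0.000], [-7.000, 2.000, 0.000]].
det J = 213.000.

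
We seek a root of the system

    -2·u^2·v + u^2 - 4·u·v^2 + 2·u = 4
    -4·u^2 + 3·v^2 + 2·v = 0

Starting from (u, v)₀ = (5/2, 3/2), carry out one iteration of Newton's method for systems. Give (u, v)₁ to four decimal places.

(1.5143, 1.0943)

At (5/2, 3/2): F = (-34.0000, -15.2500).
Jacobian J = [[-4·u·v + 2·u - 4·v^2 + 2, -2·u^2 - 8·u·v], [-8·u, 6·v + 2]].
At the point, J = [[-17.0000, -42.5000], [-20.0000, 11.0000]] (det J = -1037.0000).
Solving J·Δ = −F gives Δ = (-0.9857, -0.4057).
Then the next iterate is (u, v)₁ = (1.5143, 1.0943).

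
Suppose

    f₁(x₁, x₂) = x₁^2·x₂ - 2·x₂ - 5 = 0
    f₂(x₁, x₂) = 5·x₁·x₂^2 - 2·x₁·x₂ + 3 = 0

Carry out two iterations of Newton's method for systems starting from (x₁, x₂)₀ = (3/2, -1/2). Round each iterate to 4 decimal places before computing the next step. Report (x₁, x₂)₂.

At (3/2, -1/2): F = (-5.1250, 6.3750).
Jacobian J = [[2·x₁·x₂, x₁^2 - 2], [5·x₂^2 - 2·x₂, 10·x₁·x₂ - 2·x₁]].
At the point, J = [[-1.5000, 0.2500], [2.2500, -10.5000]] (det J = 15.1875).
Solving J·Δ = −F gives Δ = (-3.4383, -0.1296).
Then the next iterate is (x₁, x₂)₁ = (-1.9383, -0.6296).
Round to (-1.9383, -0.6296) and repeat: F = (-6.106212, -3.282381), J = [[2.440707, 1.757007], [3.241181, 16.080137]].
Δ = (2.7546, -0.3511), so (x₁, x₂)₂ = (0.8163, -0.9807).

(0.8163, -0.9807)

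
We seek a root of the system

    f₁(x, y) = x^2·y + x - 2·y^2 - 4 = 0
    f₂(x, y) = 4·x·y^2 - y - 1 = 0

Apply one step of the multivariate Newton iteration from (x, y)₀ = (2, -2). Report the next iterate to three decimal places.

(-3.077, -3.462)

At (2, -2): F = (-18.000, 33.000).
Jacobian J = [[2·x·y + 1, x^2 - 4·y], [4·y^2, 8·x·y - 1]].
At the point, J = [[-7.000, 12.000], [16.000, -33.000]] (det J = 39.000).
Solving J·Δ = −F gives Δ = (-5.077, -1.462).
Then the next iterate is (x, y)₁ = (-3.077, -3.462).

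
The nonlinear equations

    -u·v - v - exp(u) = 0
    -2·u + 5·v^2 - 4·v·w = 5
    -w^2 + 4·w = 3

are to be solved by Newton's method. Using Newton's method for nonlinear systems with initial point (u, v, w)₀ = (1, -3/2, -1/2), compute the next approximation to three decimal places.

(0.034, -0.771, 0.550)

At (1, -3/2, -1/2): F = (0.28172, 1.250, -5.250).
Jacobian J = [[-v - exp(u), -u - 1, 0], [-2, 10·v - 4·w, -4·v], [0, 0, -2·w + 4]].
At the point, J = [[-1.21828, -2.000, 0.000], [-2.000, -13.000, 6.000], [0.000, 0.000, 5.000]] (det J = 59.18832).
Solving J·Δ = −F gives Δ = (-0.966, 0.729, 1.050).
Then the next iterate is (u, v, w)₁ = (0.034, -0.771, 0.550).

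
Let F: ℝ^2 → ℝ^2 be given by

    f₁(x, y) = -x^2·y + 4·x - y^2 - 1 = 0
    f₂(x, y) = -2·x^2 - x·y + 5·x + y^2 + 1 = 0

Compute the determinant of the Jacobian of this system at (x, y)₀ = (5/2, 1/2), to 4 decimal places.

-42.1250

J = [[-2·x·y + 4, -x^2 - 2·y], [-4·x - y + 5, -x + 2·y]].
At the point, J = [[1.5000, -7.2500], [-5.5000, -1.5000]].
det J = -42.1250.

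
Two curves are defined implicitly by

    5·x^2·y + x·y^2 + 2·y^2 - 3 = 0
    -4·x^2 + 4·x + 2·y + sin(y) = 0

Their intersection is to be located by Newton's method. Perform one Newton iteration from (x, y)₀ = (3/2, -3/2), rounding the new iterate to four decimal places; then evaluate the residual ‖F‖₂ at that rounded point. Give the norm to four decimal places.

At (3/2, -3/2): F = (-12.0000, -6.997495).
Jacobian J = [[10·x·y + y^2, 5·x^2 + 2·x·y + 4·y], [-8·x + 4, cos(y) + 2]].
At the point, J = [[-20.2500, 0.7500], [-8.0000, 2.070737]] (det J = -35.932428).
Solving J·Δ = −F gives Δ = (-0.5455, 1.2718).
Then the next iterate is (x, y)₁ = (0.9545, -0.2282).
Re-evaluating at (0.9545, -0.2282): F = (-3.885675, -0.508906), so ‖F‖₂ = 3.9189.

3.9189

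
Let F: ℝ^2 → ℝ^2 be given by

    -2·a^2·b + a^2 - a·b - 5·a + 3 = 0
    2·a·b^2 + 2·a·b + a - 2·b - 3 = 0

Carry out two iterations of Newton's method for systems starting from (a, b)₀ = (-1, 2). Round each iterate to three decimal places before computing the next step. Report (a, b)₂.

(1.920, 3.347)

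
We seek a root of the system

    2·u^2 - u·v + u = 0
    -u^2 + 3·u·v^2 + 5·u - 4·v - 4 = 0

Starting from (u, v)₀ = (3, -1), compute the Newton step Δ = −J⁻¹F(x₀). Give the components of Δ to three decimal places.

(-1.599, 0.536)

At (3, -1): F = (24.000, 15.000).
Jacobian J = [[4·u - v + 1, -u], [-2·u + 3·v^2 + 5, 6·u·v - 4]].
At the point, J = [[14.000, -3.000], [2.000, -22.000]] (det J = -302.000).
Solving J·Δ = −F gives Δ = (-1.599, 0.536).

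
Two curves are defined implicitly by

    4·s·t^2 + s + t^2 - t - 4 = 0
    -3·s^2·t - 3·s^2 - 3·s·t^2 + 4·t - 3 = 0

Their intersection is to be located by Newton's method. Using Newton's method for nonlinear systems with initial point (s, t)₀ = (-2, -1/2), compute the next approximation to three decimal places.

(0.664, -0.180)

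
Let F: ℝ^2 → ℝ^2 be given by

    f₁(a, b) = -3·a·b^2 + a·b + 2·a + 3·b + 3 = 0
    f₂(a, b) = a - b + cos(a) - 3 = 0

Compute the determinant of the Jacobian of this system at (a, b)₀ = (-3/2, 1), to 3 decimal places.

-20.974

J = [[-3·b^2 + b + 2, -6·a·b + a + 3], [-sin(a) + 1, -1]].
At the point, J = [[0.000, 10.500], [1.99749, -1.000]].
det J = -20.974.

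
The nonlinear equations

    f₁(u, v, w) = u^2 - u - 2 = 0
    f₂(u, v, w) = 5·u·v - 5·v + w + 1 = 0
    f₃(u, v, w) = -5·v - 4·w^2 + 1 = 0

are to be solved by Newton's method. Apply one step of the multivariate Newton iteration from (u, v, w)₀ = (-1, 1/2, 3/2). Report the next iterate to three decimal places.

(-1.000, 0.176, 0.760)

At (-1, 1/2, 3/2): F = (0.000, -2.500, -10.500).
Jacobian J = [[2·u - 1, 0, 0], [5·v, 5·u - 5, 1], [0, -5, -8·w]].
At the point, J = [[-3.000, 0.000, 0.000], [2.500, -10.000, 1.000], [0.000, -5.000, -12.000]] (det J = -375.000).
Solving J·Δ = −F gives Δ = (0.000, -0.324, -0.740).
Then the next iterate is (u, v, w)₁ = (-1.000, 0.176, 0.760).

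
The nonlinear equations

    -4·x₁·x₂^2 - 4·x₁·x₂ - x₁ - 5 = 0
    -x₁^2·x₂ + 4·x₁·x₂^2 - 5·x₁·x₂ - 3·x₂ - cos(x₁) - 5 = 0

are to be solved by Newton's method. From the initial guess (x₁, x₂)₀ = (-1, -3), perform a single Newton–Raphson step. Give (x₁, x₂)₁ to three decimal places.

(0.514, -3.892)

At (-1, -3): F = (20.000, -44.54030).
Jacobian J = [[-4·x₂^2 - 4·x₂ - 1, -8·x₁·x₂ - 4·x₁], [-2·x₁·x₂ + 4·x₂^2 - 5·x₂ + sin(x₁), -x₁^2 + 8·x₁·x₂ - 5·x₁ - 3]].
At the point, J = [[-25.000, -20.000], [44.15853, 25.000]] (det J = 258.17058).
Solving J·Δ = −F gives Δ = (1.514, -0.892).
Then the next iterate is (x₁, x₂)₁ = (0.514, -3.892).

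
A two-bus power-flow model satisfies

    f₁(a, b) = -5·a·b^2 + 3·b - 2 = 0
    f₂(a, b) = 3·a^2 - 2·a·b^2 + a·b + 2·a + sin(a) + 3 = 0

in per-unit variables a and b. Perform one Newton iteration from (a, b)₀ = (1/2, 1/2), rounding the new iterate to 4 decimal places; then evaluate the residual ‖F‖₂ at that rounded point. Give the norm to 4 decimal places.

At (1/2, 1/2): F = (-1.1250, 5.229426).
Jacobian J = [[-5·b^2, -10·a·b + 3], [6·a - 2·b^2 + b + cos(a) + 2, -4·a·b + a]].
At the point, J = [[-1.2500, 0.5000], [5.877583, -0.5000]] (det J = -2.313791).
Solving J·Δ = −F gives Δ = (-0.8869, 0.0326).
Then the next iterate is (a, b)₁ = (-0.3869, 0.5326).
Re-evaluating at (-0.3869, 0.5326): F = (0.146546, 2.311391), so ‖F‖₂ = 2.3160.

2.3160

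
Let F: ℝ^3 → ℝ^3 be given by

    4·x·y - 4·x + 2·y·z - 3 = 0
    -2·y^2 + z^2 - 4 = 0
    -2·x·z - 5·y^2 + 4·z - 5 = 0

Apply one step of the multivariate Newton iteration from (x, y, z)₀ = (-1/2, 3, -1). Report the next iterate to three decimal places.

(0.150, 1.230, -0.880)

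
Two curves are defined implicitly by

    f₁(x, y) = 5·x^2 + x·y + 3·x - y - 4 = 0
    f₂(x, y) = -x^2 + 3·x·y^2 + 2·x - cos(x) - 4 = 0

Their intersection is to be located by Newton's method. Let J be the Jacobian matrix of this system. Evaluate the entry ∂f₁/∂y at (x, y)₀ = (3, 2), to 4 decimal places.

2.0000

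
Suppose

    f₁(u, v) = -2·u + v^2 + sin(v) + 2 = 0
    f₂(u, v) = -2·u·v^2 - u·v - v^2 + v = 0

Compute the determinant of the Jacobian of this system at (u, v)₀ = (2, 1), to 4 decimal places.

29.6209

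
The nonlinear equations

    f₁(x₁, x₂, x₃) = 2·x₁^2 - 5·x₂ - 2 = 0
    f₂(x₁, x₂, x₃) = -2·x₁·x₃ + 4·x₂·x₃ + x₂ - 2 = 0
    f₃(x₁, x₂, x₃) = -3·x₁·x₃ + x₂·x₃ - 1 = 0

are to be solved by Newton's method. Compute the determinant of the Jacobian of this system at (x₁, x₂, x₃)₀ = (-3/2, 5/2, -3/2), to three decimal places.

-94.500

J = [[4·x₁, -5, 0], [-2·x₃, 4·x₃ + 1, -2·x₁ + 4·x₂], [-3·x₃, x₃, -3·x₁ + x₂]].
At the point, J = [[-6.000, -5.000, 0.000], [3.000, -5.000, 13.000], [4.500, -1.500, 7.000]].
det J = -94.500.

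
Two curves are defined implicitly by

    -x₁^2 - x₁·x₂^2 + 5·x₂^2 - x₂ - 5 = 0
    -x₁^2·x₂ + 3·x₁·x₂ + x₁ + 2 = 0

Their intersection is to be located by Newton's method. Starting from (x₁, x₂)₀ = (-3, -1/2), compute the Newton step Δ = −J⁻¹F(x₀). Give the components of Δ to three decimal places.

At (-3, -1/2): F = (-11.500, 8.000).
Jacobian J = [[-2·x₁ - x₂^2, -2·x₁·x₂ + 10·x₂ - 1], [-2·x₁·x₂ + 3·x₂ + 1, -x₁^2 + 3·x₁]].
At the point, J = [[5.750, -9.000], [-3.500, -18.000]] (det J = -135.000).
Solving J·Δ = −F gives Δ = (2.067, 0.043).

(2.067, 0.043)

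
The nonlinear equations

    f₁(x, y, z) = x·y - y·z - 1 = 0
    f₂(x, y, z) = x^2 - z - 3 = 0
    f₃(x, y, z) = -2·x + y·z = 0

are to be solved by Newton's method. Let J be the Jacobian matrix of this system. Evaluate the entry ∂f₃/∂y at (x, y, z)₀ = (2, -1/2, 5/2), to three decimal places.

2.500

∂f₃/∂y = z.
At (2, -1/2, 5/2) this is 2.500.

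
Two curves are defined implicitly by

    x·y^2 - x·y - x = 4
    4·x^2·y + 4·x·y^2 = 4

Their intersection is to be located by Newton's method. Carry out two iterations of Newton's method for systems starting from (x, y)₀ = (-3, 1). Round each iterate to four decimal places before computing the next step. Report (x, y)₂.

(-3.3895, -0.4280)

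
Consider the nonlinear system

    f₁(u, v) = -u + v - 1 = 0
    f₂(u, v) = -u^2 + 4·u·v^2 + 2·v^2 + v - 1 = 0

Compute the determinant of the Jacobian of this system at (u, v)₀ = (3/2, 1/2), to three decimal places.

J = [[-1, 1], [-2·u + 4·v^2, 8·u·v + 4·v + 1]].
At the point, J = [[-1.000, 1.000], [-2.000, 9.000]].
det J = -7.000.

-7.000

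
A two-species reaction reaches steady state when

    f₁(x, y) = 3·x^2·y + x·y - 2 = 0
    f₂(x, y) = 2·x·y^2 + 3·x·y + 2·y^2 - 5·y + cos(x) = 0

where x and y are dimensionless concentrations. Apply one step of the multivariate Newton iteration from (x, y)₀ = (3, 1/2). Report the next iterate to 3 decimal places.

(1.872, 0.424)

At (3, 1/2): F = (13.000, 3.01001).
Jacobian J = [[6·x·y + y, 3·x^2 + x], [2·y^2 + 3·y - sin(x), 4·x·y + 3·x + 4·y - 5]].
At the point, J = [[9.500, 30.000], [1.85888, 12.000]] (det J = 58.23360).
Solving J·Δ = −F gives Δ = (-1.128, -0.076).
Then the next iterate is (x, y)₁ = (1.872, 0.424).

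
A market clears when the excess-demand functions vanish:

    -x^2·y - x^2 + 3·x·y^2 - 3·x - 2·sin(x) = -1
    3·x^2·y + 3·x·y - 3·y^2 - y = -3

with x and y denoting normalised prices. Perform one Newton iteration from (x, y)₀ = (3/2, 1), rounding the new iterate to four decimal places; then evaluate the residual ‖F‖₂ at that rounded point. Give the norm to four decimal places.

At (3/2, 1): F = (-5.494990, 10.2500).
Jacobian J = [[-2·x·y - 2·x + 3·y^2 - 2·cos(x) - 3, -x^2 + 6·x·y], [6·x·y + 3·y, 3·x^2 + 3·x - 6·y - 1]].
At the point, J = [[-6.141474, 6.7500], [12.0000, 4.2500]] (det J = -107.101266).
Solving J·Δ = −F gives Δ = (-0.8641, 0.0279).
Then the next iterate is (x, y)₁ = (0.6359, 1.0279).
Re-evaluating at (0.6359, 1.0279): F = (-0.899889, 2.010242), so ‖F‖₂ = 2.2025.

2.2025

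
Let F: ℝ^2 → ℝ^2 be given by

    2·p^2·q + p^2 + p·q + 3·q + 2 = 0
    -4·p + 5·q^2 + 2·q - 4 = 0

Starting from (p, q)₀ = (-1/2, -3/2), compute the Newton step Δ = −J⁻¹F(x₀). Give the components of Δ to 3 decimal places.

(-1.909, 1.068)

At (-1/2, -3/2): F = (-2.250, 6.250).
Jacobian J = [[4·p·q + 2·p + q, 2·p^2 + p + 3], [-4, 10·q + 2]].
At the point, J = [[0.500, 3.000], [-4.000, -13.000]] (det J = 5.500).
Solving J·Δ = −F gives Δ = (-1.909, 1.068).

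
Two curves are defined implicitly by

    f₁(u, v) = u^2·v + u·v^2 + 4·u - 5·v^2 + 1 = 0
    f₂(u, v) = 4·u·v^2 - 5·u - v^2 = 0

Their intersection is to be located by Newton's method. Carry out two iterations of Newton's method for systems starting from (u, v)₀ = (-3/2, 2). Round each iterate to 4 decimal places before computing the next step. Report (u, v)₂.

(8.1009, -0.3683)

At (-3/2, 2): F = (-26.5000, -20.5000).
Jacobian J = [[2·u·v + v^2 + 4, u^2 + 2·u·v - 10·v], [4·v^2 - 5, 8·u·v - 2·v]].
At the point, J = [[2.0000, -23.7500], [11.0000, -28.0000]] (det J = 205.2500).
Solving J·Δ = −F gives Δ = (-1.2430, -1.2205).
Then the next iterate is (u, v)₁ = (-2.7430, 0.7795).
Round to (-2.7430, 0.7795) and repeat: F = (-8.811807, 6.440570), J = [[0.331283, -4.547288], [-2.569519, -18.664348]].
Δ = (10.8439, -1.1478), so (u, v)₂ = (8.1009, -0.3683).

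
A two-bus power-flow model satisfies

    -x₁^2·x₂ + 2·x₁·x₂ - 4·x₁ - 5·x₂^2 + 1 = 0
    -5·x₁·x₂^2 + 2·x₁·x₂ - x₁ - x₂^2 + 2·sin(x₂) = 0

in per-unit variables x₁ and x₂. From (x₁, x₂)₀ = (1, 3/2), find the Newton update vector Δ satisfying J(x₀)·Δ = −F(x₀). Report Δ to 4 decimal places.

(1.0463, -1.2097)

At (1, 3/2): F = (-12.7500, -9.505010).
Jacobian J = [[-2·x₁·x₂ + 2·x₂ - 4, -x₁^2 + 2·x₁ - 10·x₂], [-5·x₂^2 + 2·x₂ - 1, -10·x₁·x₂ + 2·x₁ - 2·x₂ + 2·cos(x₂)]].
At the point, J = [[-4.0000, -14.0000], [-9.2500, -15.858526]] (det J = -66.065898).
Solving J·Δ = −F gives Δ = (1.0463, -1.2097).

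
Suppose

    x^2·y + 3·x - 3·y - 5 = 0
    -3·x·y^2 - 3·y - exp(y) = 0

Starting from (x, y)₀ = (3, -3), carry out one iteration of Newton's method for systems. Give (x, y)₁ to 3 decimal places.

At (3, -3): F = (-14.000, -72.04979).
Jacobian J = [[2·x·y + 3, x^2 - 3], [-3·y^2, -6·x·y - exp(y) - 3]].
At the point, J = [[-15.000, 6.000], [-27.000, 50.95021]] (det J = -602.25319).
Solving J·Δ = −F gives Δ = (-0.467, 1.167).
Then the next iterate is (x, y)₁ = (2.533, -1.833).

(2.533, -1.833)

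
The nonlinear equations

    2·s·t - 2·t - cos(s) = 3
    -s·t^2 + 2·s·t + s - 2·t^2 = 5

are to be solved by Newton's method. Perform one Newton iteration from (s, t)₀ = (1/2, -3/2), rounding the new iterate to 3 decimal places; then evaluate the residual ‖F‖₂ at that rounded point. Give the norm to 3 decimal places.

5.456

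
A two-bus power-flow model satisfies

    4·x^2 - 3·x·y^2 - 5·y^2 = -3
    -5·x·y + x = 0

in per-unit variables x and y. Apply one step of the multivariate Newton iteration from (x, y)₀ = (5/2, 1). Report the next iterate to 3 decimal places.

At (5/2, 1): F = (15.500, -10.000).
Jacobian J = [[8·x - 3·y^2, -6·x·y - 10·y], [-5·y + 1, -5·x]].
At the point, J = [[17.000, -25.000], [-4.000, -12.500]] (det J = -312.500).
Solving J·Δ = −F gives Δ = (-1.420, -0.346).
Then the next iterate is (x, y)₁ = (1.080, 0.654).

(1.080, 0.654)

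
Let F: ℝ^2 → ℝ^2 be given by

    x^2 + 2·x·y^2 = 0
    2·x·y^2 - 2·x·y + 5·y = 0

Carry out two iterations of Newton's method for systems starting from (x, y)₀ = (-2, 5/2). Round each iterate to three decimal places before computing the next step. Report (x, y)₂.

(-2.595, 0.025)

At (-2, 5/2): F = (-21.000, -2.500).
Jacobian J = [[2·x + 2·y^2, 4·x·y], [2·y^2 - 2·y, 4·x·y - 2·x + 5]].
At the point, J = [[8.500, -20.000], [7.500, -11.000]] (det J = 56.500).
Solving J·Δ = −F gives Δ = (-3.204, -2.412).
Then the next iterate is (x, y)₁ = (-5.204, 0.088).
Round to (-5.204, 0.088) and repeat: F = (27.00102, 1.27530), J = [[-10.39251, -1.83181], [-0.16051, 13.57619]].
Δ = (2.609, -0.063), so (x, y)₂ = (-2.595, 0.025).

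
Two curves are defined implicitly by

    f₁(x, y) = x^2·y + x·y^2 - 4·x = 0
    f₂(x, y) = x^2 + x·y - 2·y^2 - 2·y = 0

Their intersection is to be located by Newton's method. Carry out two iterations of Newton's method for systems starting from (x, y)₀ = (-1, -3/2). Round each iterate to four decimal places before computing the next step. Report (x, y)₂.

At (-1, -3/2): F = (0.2500, 1.0000).
Jacobian J = [[2·x·y + y^2 - 4, x^2 + 2·x·y], [2·x + y, x - 4·y - 2]].
At the point, J = [[1.2500, 4.0000], [-3.5000, 3.0000]] (det J = 17.7500).
Solving J·Δ = −F gives Δ = (0.1831, -0.1197).
Then the next iterate is (x, y)₁ = (-0.8169, -1.6197).
Round to (-0.8169, -1.6197) and repeat: F = (0.043654, -0.016998), J = [[1.269694, 3.313591], [-3.2535, 3.6619]].
Δ = (-0.0140, -0.0078), so (x, y)₂ = (-0.8309, -1.6275).

(-0.8309, -1.6275)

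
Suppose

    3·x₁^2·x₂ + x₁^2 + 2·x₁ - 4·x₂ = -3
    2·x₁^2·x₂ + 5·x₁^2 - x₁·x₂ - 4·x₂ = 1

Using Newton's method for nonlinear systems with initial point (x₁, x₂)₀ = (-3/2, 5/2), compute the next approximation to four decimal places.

(-0.9410, 3.9587)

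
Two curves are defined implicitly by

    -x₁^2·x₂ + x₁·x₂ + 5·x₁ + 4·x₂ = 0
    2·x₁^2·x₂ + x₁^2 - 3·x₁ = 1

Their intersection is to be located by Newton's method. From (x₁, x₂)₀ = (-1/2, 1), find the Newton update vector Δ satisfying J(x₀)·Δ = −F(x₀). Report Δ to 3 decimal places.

At (-1/2, 1): F = (0.750, 1.250).
Jacobian J = [[-2·x₁·x₂ + x₂ + 5, -x₁^2 + x₁ + 4], [4·x₁·x₂ + 2·x₁ - 3, 2·x₁^2]].
At the point, J = [[7.000, 3.250], [-6.000, 0.500]] (det J = 23.000).
Solving J·Δ = −F gives Δ = (0.160, -0.576).

(0.160, -0.576)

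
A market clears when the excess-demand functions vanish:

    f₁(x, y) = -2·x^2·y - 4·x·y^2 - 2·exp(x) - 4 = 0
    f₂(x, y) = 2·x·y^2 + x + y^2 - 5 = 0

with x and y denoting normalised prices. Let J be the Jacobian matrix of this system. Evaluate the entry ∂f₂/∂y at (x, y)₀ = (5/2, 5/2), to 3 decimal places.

30.000

∂f₂/∂y = 4·x·y + 2·y.
At (5/2, 5/2) this is 30.000.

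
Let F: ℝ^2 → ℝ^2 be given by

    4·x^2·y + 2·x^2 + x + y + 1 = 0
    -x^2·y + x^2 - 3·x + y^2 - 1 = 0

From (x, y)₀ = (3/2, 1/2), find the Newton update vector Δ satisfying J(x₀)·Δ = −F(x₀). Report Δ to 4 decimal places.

(21.0000, -28.5000)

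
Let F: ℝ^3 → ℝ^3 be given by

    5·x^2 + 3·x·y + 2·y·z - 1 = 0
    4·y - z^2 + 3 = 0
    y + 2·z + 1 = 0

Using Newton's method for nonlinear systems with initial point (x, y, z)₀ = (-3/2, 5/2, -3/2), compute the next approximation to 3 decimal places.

At (-3/2, 5/2, -3/2): F = (-8.500, 10.750, 0.500).
Jacobian J = [[10·x + 3·y, 3·x + 2·z, 2·y], [0, 4, -2·z], [0, 1, 2]].
At the point, J = [[-7.500, -7.500, 5.000], [0.000, 4.000, 3.000], [0.000, 1.000, 2.000]] (det J = -37.500).
Solving J·Δ = −F gives Δ = (4.033, -4.000, 1.750).
Then the next iterate is (x, y, z)₁ = (2.533, -1.500, 0.250).

(2.533, -1.500, 0.250)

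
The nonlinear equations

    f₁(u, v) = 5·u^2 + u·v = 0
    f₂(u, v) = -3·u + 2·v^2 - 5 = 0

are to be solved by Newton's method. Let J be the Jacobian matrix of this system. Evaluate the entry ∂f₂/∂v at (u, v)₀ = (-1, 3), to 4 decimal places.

12.0000

∂f₂/∂v = 4·v.
At (-1, 3) this is 12.0000.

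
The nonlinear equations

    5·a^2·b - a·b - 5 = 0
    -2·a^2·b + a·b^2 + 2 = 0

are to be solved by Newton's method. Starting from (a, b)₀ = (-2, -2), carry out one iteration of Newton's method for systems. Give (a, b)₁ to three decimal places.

(-1.167, -1.364)

At (-2, -2): F = (-49.000, 10.000).
Jacobian J = [[10·a·b - b, 5·a^2 - a], [-4·a·b + b^2, -2·a^2 + 2·a·b]].
At the point, J = [[42.000, 22.000], [-12.000, 0.000]] (det J = 264.000).
Solving J·Δ = −F gives Δ = (0.833, 0.636).
Then the next iterate is (a, b)₁ = (-1.167, -1.364).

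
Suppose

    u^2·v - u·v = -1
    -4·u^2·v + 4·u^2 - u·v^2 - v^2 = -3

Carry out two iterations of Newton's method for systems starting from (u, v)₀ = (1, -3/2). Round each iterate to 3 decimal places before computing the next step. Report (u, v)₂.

At (1, -3/2): F = (1.000, 8.500).
Jacobian J = [[2·u·v - v, u^2 - u], [-8·u·v + 8·u - v^2, -4·u^2 - 2·u·v - 2·v]].
At the point, J = [[-1.500, 0.000], [17.750, 2.000]] (det J = -3.000).
Solving J·Δ = −F gives Δ = (0.667, -10.167).
Then the next iterate is (u, v)₁ = (1.667, -11.667).
Round to (1.667, -11.667) and repeat: F = (-11.97241, -219.22833), J = [[-27.23078, 1.11189], [32.80822, 51.11622]].
Δ = (-0.258, 4.454), so (u, v)₂ = (1.409, -7.213).

(1.409, -7.213)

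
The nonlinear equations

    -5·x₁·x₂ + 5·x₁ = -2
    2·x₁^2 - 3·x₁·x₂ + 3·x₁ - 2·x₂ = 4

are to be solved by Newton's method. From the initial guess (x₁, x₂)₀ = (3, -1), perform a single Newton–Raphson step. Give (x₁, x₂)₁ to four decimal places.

At (3, -1): F = (32.0000, 34.0000).
Jacobian J = [[-5·x₂ + 5, -5·x₁], [4·x₁ - 3·x₂ + 3, -3·x₁ - 2]].
At the point, J = [[10.0000, -15.0000], [18.0000, -11.0000]] (det J = 160.0000).
Solving J·Δ = −F gives Δ = (-0.9875, 1.4750).
Then the next iterate is (x₁, x₂)₁ = (2.0125, 0.4750).

(2.0125, 0.4750)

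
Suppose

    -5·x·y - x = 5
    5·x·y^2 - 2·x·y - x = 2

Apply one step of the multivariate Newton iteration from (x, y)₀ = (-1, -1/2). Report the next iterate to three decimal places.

At (-1, -1/2): F = (-6.500, -3.250).
Jacobian J = [[-5·y - 1, -5·x], [5·y^2 - 2·y - 1, 10·x·y - 2·x]].
At the point, J = [[1.500, 5.000], [1.250, 7.000]] (det J = 4.250).
Solving J·Δ = −F gives Δ = (6.882, -0.765).
Then the next iterate is (x, y)₁ = (5.882, -1.265).

(5.882, -1.265)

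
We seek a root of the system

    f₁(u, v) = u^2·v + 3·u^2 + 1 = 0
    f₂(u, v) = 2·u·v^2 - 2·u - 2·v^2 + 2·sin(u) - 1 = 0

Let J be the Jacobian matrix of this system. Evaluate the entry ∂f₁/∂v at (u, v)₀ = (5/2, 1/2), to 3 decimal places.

∂f₁/∂v = u^2.
At (5/2, 1/2) this is 6.250.

6.250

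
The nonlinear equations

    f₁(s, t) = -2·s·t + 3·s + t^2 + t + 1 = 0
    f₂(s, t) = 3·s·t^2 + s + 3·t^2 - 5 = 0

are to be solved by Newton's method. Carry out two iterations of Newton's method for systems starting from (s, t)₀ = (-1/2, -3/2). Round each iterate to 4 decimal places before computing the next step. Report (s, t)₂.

At (-1/2, -3/2): F = (-1.2500, -2.1250).
Jacobian J = [[-2·t + 3, -2·s + 2·t + 1], [3·t^2 + 1, 6·s·t + 6·t]].
At the point, J = [[6.0000, -1.0000], [7.7500, -4.5000]] (det J = -19.2500).
Solving J·Δ = −F gives Δ = (0.1818, -0.1591).
Then the next iterate is (s, t)₁ = (-0.3182, -1.6591).
Round to (-0.3182, -1.6591) and repeat: F = (0.083062, 0.311994), J = [[6.3182, -1.6818], [9.257838, -6.787046]].
Δ = (-0.0014, 0.0440), so (s, t)₂ = (-0.3196, -1.6151).

(-0.3196, -1.6151)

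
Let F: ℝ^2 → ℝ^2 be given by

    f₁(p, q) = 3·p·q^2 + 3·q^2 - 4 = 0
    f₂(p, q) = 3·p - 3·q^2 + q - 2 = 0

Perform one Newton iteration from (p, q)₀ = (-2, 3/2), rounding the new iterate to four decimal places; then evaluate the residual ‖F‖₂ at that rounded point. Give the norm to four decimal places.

14.9713

At (-2, 3/2): F = (-10.7500, -13.2500).
Jacobian J = [[3·q^2, 6·p·q + 6·q], [3, -6·q + 1]].
At the point, J = [[6.7500, -9.0000], [3.0000, -8.0000]] (det J = -27.0000).
Solving J·Δ = −F gives Δ = (-1.2315, -2.1181).
Then the next iterate is (p, q)₁ = (-3.2315, -0.6181).
Re-evaluating at (-3.2315, -0.6181): F = (-6.557618, -13.458743), so ‖F‖₂ = 14.9713.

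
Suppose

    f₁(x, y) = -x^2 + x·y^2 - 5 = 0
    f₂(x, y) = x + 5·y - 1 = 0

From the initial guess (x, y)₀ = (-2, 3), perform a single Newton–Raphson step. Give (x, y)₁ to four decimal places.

At (-2, 3): F = (-27.0000, 12.0000).
Jacobian J = [[-2·x + y^2, 2·x·y], [1, 5]].
At the point, J = [[13.0000, -12.0000], [1.0000, 5.0000]] (det J = 77.0000).
Solving J·Δ = −F gives Δ = (-0.1169, -2.3766).
Then the next iterate is (x, y)₁ = (-2.1169, 0.6234).

(-2.1169, 0.6234)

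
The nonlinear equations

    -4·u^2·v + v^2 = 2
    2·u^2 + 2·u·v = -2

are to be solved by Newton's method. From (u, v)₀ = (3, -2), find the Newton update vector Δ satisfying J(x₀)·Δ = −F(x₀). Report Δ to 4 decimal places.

At (3, -2): F = (74.0000, 8.0000).
Jacobian J = [[-8·u·v, -4·u^2 + 2·v], [4·u + 2·v, 2·u]].
At the point, J = [[48.0000, -40.0000], [8.0000, 6.0000]] (det J = 608.0000).
Solving J·Δ = −F gives Δ = (-1.2566, 0.3421).

(-1.2566, 0.3421)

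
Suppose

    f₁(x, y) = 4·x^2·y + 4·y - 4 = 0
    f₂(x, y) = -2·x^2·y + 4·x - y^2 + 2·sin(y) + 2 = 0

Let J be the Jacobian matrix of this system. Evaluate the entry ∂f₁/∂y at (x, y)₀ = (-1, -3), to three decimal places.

8.000

∂f₁/∂y = 4·x^2 + 4.
At (-1, -3) this is 8.000.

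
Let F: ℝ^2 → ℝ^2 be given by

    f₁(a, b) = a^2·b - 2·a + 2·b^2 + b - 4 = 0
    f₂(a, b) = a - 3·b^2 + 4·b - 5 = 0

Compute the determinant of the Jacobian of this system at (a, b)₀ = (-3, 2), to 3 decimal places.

94.000

J = [[2·a·b - 2, a^2 + 4·b + 1], [1, -6·b + 4]].
At the point, J = [[-14.000, 18.000], [1.000, -8.000]].
det J = 94.000.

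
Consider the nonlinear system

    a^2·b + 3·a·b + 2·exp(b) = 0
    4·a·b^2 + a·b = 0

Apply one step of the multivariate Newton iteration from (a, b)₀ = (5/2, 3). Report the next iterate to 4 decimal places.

At (5/2, 3): F = (81.421074, 97.5000).
Jacobian J = [[2·a·b + 3·b, a^2 + 3·a + 2·exp(b)], [4·b^2 + b, 8·a·b + a]].
At the point, J = [[24.0000, 53.921074], [39.0000, 62.5000]] (det J = -602.921880).
Solving J·Δ = −F gives Δ = (-0.2795, -1.3856).
Then the next iterate is (a, b)₁ = (2.2205, 1.6144).

(2.2205, 1.6144)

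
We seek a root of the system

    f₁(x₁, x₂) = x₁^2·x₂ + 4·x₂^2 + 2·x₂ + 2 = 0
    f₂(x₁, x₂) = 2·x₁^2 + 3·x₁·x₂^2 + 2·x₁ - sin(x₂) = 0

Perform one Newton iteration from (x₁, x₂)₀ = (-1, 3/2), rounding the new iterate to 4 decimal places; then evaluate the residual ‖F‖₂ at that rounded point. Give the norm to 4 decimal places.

At (-1, 3/2): F = (15.5000, -7.747495).
Jacobian J = [[2·x₁·x₂, x₁^2 + 8·x₂ + 2], [4·x₁ + 3·x₂^2 + 2, 6·x₁·x₂ - cos(x₂)]].
At the point, J = [[-3.0000, 15.0000], [4.7500, -9.070737]] (det J = -44.037788).
Solving J·Δ = −F gives Δ = (-0.5537, -1.1441).
Then the next iterate is (x₁, x₂)₁ = (-1.5537, 0.3559).
Re-evaluating at (-1.5537, 0.3559): F = (4.077596, 0.781736), so ‖F‖₂ = 4.1519.

4.1519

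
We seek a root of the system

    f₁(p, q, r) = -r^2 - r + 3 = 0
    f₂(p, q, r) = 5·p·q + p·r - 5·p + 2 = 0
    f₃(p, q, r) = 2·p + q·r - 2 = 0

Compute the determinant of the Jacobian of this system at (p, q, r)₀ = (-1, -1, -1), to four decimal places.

J = [[0, 0, -2·r - 1], [5·q + r - 5, 5·p, p], [2, r, q]].
At the point, J = [[0.0000, 0.0000, 1.0000], [-11.0000, -5.0000, -1.0000], [2.0000, -1.0000, -1.0000]].
det J = 21.0000.

21.0000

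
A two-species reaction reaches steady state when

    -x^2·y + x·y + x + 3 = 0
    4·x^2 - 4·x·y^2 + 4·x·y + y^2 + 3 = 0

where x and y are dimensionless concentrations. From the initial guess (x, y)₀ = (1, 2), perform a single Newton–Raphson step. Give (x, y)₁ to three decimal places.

(5.000, 2.375)

At (1, 2): F = (4.000, 3.000).
Jacobian J = [[-2·x·y + y + 1, -x^2 + x], [8·x - 4·y^2 + 4·y, -8·x·y + 4·x + 2·y]].
At the point, J = [[-1.000, 0.000], [0.000, -8.000]] (det J = 8.000).
Solving J·Δ = −F gives Δ = (4.000, 0.375).
Then the next iterate is (x, y)₁ = (5.000, 2.375).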